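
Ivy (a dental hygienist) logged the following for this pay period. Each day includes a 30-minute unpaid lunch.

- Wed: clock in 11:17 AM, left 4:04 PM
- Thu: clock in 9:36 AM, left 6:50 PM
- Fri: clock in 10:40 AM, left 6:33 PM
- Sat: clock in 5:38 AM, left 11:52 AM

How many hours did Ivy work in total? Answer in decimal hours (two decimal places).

Wed: 11:17 AM–4:04 PM = 4 h 47 min; less 30 min break → 4 h 17 min
Thu: 9:36 AM–6:50 PM = 9 h 14 min; less 30 min break → 8 h 44 min
Fri: 10:40 AM–6:33 PM = 7 h 53 min; less 30 min break → 7 h 23 min
Sat: 5:38 AM–11:52 AM = 6 h 14 min; less 30 min break → 5 h 44 min
Total: 4 h 17 min + 8 h 44 min + 7 h 23 min + 5 h 44 min = 26 h 8 min.

26.13 hours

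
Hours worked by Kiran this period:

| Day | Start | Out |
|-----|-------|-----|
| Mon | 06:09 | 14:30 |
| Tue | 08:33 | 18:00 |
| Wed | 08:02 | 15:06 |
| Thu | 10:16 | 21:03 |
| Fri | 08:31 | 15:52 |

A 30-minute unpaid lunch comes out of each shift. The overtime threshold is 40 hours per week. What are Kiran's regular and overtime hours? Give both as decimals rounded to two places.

Mon: 06:09–14:30 = 8 h 21 min; less 30 min break → 7 h 51 min
Tue: 08:33–18:00 = 9 h 27 min; less 30 min break → 8 h 57 min
Wed: 08:02–15:06 = 7 h 4 min; less 30 min break → 6 h 34 min
Thu: 10:16–21:03 = 10 h 47 min; less 30 min break → 10 h 17 min
Fri: 08:31–15:52 = 7 h 21 min; less 30 min break → 6 h 51 min
Total worked: 40 h 30 min = 40.50 h.
Threshold 40 h → overtime 0 h 30 min, regular 40 h 0 min.

Regular 40.00 hours, overtime 0.50 hours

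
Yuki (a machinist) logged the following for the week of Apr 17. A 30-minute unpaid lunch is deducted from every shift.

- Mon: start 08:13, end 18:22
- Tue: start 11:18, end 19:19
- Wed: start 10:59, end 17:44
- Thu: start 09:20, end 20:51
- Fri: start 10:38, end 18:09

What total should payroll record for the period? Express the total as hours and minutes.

Mon: 08:13–18:22 = 10 h 9 min; less 30 min break → 9 h 39 min
Tue: 11:18–19:19 = 8 h 1 min; less 30 min break → 7 h 31 min
Wed: 10:59–17:44 = 6 h 45 min; less 30 min break → 6 h 15 min
Thu: 09:20–20:51 = 11 h 31 min; less 30 min break → 11 h 1 min
Fri: 10:38–18:09 = 7 h 31 min; less 30 min break → 7 h 1 min
Total: 9 h 39 min + 7 h 31 min + 6 h 15 min + 11 h 1 min + 7 h 1 min = 41 h 27 min.

41 h 27 min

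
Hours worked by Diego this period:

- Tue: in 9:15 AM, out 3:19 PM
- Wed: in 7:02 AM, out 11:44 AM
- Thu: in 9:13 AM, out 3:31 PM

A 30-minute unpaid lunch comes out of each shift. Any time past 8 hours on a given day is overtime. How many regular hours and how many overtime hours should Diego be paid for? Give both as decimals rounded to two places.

Tue: 9:15 AM–3:19 PM = 6 h 4 min; less 30 min break → 5 h 34 min
Wed: 7:02 AM–11:44 AM = 4 h 42 min; less 30 min break → 4 h 12 min
Thu: 9:13 AM–3:31 PM = 6 h 18 min; less 30 min break → 5 h 48 min
Tue reg 5 h 34 min / OT 0 h 0 min; Wed reg 4 h 12 min / OT 0 h 0 min; Thu reg 5 h 48 min / OT 0 h 0 min.
Totals: regular 15 h 34 min, overtime 0 h 0 min.

Regular 15.57 hours, overtime 0.00 hours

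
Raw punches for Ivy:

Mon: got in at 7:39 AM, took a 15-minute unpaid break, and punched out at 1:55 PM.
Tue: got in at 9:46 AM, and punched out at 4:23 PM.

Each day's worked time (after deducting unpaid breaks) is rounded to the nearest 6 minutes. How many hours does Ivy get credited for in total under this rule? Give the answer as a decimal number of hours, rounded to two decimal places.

12.60 hours

Mon: 7:39 AM–1:55 PM = 6 h 16 min − 15 min = 6 h 1 min → rounds to 6 h 0 min
Tue: 9:46 AM–4:23 PM = 6 h 37 min → rounds to 6 h 36 min
Total credited: 12 h 36 min.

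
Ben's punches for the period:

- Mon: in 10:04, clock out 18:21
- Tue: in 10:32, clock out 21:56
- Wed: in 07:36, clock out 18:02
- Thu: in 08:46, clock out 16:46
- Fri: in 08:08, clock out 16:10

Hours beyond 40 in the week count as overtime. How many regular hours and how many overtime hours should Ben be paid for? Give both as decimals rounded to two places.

Regular 40.00 hours, overtime 6.15 hours

Mon: 10:04–18:21 = 8 h 17 min
Tue: 10:32–21:56 = 11 h 24 min
Wed: 07:36–18:02 = 10 h 26 min
Thu: 08:46–16:46 = 8 h 0 min
Fri: 08:08–16:10 = 8 h 2 min
Total worked: 46 h 9 min = 46.15 h.
Threshold 40 h → overtime 6 h 9 min, regular 40 h 0 min.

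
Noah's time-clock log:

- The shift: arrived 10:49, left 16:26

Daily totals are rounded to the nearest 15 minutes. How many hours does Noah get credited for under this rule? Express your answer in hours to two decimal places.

The shift: 10:49–16:26 = 5 h 37 min → rounds to 5 h 30 min

5.50 hours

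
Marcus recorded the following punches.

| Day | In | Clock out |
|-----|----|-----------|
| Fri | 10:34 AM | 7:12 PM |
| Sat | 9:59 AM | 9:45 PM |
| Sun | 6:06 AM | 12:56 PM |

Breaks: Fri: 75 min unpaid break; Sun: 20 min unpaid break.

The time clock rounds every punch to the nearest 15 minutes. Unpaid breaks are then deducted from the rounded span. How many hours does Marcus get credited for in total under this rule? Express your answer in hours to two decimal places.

Fri: in 10:34 AM→10:30 AM, out 7:12 PM→7:15 PM; 8 h 45 min − 75 min = 7 h 30 min
Sat: in 9:59 AM→10:00 AM, out 9:45 PM→9:45 PM; 11 h 45 min
Sun: in 6:06 AM→6:00 AM, out 12:56 PM→1:00 PM; 7 h 0 min − 20 min = 6 h 40 min
Total credited: 25 h 55 min.

25.92 hours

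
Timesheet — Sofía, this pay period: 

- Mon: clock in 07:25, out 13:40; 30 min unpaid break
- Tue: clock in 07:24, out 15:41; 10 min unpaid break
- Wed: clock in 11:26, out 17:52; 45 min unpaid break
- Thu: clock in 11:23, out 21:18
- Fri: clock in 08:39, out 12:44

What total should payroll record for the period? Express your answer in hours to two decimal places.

33.55 hours

Mon: 07:25–13:40 = 6 h 15 min; less 30 min break → 5 h 45 min
Tue: 07:24–15:41 = 8 h 17 min; less 10 min break → 8 h 7 min
Wed: 11:26–17:52 = 6 h 26 min; less 45 min break → 5 h 41 min
Thu: 11:23–21:18 = 9 h 55 min
Fri: 08:39–12:44 = 4 h 5 min
Total: 5 h 45 min + 8 h 7 min + 5 h 41 min + 9 h 55 min + 4 h 5 min = 33 h 33 min.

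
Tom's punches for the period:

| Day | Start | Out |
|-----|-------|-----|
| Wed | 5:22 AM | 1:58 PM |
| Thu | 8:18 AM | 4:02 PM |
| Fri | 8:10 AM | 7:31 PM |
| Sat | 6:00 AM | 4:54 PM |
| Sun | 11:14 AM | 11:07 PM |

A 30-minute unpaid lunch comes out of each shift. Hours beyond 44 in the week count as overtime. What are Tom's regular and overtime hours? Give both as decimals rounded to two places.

Wed: 5:22 AM–1:58 PM = 8 h 36 min; less 30 min break → 8 h 6 min
Thu: 8:18 AM–4:02 PM = 7 h 44 min; less 30 min break → 7 h 14 min
Fri: 8:10 AM–7:31 PM = 11 h 21 min; less 30 min break → 10 h 51 min
Sat: 6:00 AM–4:54 PM = 10 h 54 min; less 30 min break → 10 h 24 min
Sun: 11:14 AM–11:07 PM = 11 h 53 min; less 30 min break → 11 h 23 min
Total worked: 47 h 58 min = 47.97 h.
Threshold 44 h → overtime 3 h 58 min, regular 44 h 0 min.

Regular 44.00 hours, overtime 3.97 hours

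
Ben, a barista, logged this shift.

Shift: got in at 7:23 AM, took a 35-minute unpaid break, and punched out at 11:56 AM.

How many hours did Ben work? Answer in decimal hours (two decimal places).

Shift: 7:23 AM–11:56 AM = 4 h 33 min; less 35 min break → 3 h 58 min

3.97 hours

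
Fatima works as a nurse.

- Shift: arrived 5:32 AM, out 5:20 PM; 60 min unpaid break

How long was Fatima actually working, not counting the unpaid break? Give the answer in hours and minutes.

Shift: 5:32 AM–5:20 PM = 11 h 48 min; less 60 min break → 10 h 48 min

10 h 48 min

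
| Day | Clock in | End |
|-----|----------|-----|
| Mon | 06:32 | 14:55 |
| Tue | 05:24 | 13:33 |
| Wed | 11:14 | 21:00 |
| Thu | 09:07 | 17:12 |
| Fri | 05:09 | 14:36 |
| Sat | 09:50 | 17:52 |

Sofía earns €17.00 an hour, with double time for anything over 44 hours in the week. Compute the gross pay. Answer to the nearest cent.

€1015.47

Mon: 06:32–14:55 = 8 h 23 min
Tue: 05:24–13:33 = 8 h 9 min
Wed: 11:14–21:00 = 9 h 46 min
Thu: 09:07–17:12 = 8 h 5 min
Fri: 05:09–14:36 = 9 h 27 min
Sat: 09:50–17:52 = 8 h 2 min
Total worked: 51 h 52 min = 3112 min.
Regular 44 h 0 min = 2640 min at €17.00/h; overtime 7 h 52 min = 472 min at €34.00/h.
Pay = (2640 × €17.00 + 472 × €34.00) ÷ 60 = €1015.47.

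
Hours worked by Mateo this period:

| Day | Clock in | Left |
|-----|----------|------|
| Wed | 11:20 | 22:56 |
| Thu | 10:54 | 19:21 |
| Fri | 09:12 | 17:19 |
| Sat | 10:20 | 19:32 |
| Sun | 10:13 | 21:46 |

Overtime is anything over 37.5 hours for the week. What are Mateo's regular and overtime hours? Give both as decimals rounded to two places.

Wed: 11:20–22:56 = 11 h 36 min
Thu: 10:54–19:21 = 8 h 27 min
Fri: 09:12–17:19 = 8 h 7 min
Sat: 10:20–19:32 = 9 h 12 min
Sun: 10:13–21:46 = 11 h 33 min
Total worked: 48 h 55 min = 48.92 h.
Threshold 37.5 h → overtime 11 h 25 min, regular 37 h 30 min.

Regular 37.50 hours, overtime 11.42 hours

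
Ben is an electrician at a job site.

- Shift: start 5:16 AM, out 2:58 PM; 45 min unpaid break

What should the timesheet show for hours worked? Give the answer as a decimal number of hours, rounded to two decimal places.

Shift: 5:16 AM–2:58 PM = 9 h 42 min; less 45 min break → 8 h 57 min

8.95 hours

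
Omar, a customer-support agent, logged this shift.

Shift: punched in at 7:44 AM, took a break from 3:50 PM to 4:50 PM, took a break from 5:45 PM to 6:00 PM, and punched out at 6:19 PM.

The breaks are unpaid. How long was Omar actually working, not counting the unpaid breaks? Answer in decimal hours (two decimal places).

Shift: 7:44 AM–6:19 PM = 10 h 35 min; less 75 min break → 9 h 20 min

9.33 hours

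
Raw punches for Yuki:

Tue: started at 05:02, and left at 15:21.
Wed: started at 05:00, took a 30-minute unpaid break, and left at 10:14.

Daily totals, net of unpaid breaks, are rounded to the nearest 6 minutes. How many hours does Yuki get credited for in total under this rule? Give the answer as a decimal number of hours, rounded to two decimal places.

Tue: 05:02–15:21 = 10 h 19 min → rounds to 10 h 18 min
Wed: 05:00–10:14 = 5 h 14 min − 30 min = 4 h 44 min → rounds to 4 h 42 min
Total credited: 15 h 0 min.

15.00 hours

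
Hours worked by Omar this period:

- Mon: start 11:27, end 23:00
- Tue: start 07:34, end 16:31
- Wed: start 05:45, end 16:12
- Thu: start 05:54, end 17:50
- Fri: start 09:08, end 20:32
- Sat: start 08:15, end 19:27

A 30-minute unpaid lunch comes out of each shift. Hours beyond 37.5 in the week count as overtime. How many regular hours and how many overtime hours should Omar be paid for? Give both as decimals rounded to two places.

Mon: 11:27–23:00 = 11 h 33 min; less 30 min break → 11 h 3 min
Tue: 07:34–16:31 = 8 h 57 min; less 30 min break → 8 h 27 min
Wed: 05:45–16:12 = 10 h 27 min; less 30 min break → 9 h 57 min
Thu: 05:54–17:50 = 11 h 56 min; less 30 min break → 11 h 26 min
Fri: 09:08–20:32 = 11 h 24 min; less 30 min break → 10 h 54 min
Sat: 08:15–19:27 = 11 h 12 min; less 30 min break → 10 h 42 min
Total worked: 62 h 29 min = 62.48 h.
Threshold 37.5 h → overtime 24 h 59 min, regular 37 h 30 min.

Regular 37.50 hours, overtime 24.98 hours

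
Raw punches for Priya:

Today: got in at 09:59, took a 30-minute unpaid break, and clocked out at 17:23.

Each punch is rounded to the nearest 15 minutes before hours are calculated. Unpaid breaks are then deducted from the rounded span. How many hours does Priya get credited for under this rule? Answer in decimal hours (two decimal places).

Today: in 09:59→10:00, out 17:23→17:30; 7 h 30 min − 30 min = 7 h 0 min

7.00 hours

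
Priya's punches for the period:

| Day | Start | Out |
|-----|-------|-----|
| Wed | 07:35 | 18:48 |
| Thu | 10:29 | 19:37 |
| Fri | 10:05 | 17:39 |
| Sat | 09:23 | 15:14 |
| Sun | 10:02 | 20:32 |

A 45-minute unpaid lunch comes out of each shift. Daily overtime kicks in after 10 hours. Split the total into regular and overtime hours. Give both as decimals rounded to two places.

Regular 40.05 hours, overtime 0.47 hours

Wed: 07:35–18:48 = 11 h 13 min; less 45 min break → 10 h 28 min
Thu: 10:29–19:37 = 9 h 8 min; less 45 min break → 8 h 23 min
Fri: 10:05–17:39 = 7 h 34 min; less 45 min break → 6 h 49 min
Sat: 09:23–15:14 = 5 h 51 min; less 45 min break → 5 h 6 min
Sun: 10:02–20:32 = 10 h 30 min; less 45 min break → 9 h 45 min
Wed reg 10 h 0 min / OT 0 h 28 min; Thu reg 8 h 23 min / OT 0 h 0 min; Fri reg 6 h 49 min / OT 0 h 0 min; Sat reg 5 h 6 min / OT 0 h 0 min; Sun reg 9 h 45 min / OT 0 h 0 min.
Totals: regular 40 h 3 min, overtime 0 h 28 min.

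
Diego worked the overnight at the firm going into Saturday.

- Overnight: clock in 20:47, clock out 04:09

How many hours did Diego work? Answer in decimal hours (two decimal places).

7.37 hours

Overnight: 20:47 → midnight = 3 h 13 min; midnight → 04:09 = 4 h 9 min; span 7 h 22 min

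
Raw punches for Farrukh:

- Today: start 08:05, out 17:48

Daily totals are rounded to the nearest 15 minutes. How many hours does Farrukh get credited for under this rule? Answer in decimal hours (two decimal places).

Today: 08:05–17:48 = 9 h 43 min → rounds to 9 h 45 min

9.75 hours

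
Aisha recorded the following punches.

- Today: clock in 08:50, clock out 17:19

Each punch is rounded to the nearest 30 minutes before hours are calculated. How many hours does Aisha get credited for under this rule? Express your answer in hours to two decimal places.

Today: in 08:50→09:00, out 17:19→17:30; 8 h 30 min

8.50 hours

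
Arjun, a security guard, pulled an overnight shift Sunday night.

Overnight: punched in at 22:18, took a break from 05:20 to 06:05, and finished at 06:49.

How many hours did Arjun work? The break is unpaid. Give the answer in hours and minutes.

7 h 46 min

Overnight: 22:18 → midnight = 1 h 42 min; midnight → 06:49 = 6 h 49 min; span 8 h 31 min; less 45 min break → 7 h 46 min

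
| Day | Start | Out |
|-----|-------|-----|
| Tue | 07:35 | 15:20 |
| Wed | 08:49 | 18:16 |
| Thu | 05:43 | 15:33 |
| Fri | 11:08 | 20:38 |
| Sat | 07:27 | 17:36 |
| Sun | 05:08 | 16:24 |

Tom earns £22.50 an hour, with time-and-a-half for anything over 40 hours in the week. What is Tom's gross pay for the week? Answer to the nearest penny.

Tue: 07:35–15:20 = 7 h 45 min
Wed: 08:49–18:16 = 9 h 27 min
Thu: 05:43–15:33 = 9 h 50 min
Fri: 11:08–20:38 = 9 h 30 min
Sat: 07:27–17:36 = 10 h 9 min
Sun: 05:08–16:24 = 11 h 16 min
Total worked: 57 h 57 min = 3477 min.
Regular 40 h 0 min = 2400 min at £22.50/h; overtime 17 h 57 min = 1077 min at £33.75/h.
Pay = (2400 × £22.50 + 1077 × £33.75) ÷ 60 = £1505.81.

£1505.81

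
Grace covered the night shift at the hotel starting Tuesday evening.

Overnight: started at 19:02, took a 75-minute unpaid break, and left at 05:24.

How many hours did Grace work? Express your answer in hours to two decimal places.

Overnight: 19:02 → midnight = 4 h 58 min; midnight → 05:24 = 5 h 24 min; span 10 h 22 min; less 75 min break → 9 h 7 min

9.12 hours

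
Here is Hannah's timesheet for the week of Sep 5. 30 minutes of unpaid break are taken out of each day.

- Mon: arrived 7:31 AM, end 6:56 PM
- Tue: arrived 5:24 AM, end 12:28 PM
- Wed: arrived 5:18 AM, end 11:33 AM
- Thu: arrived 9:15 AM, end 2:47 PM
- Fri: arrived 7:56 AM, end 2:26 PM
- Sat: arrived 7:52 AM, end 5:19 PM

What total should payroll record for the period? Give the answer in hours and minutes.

Mon: 7:31 AM–6:56 PM = 11 h 25 min; less 30 min break → 10 h 55 min
Tue: 5:24 AM–12:28 PM = 7 h 4 min; less 30 min break → 6 h 34 min
Wed: 5:18 AM–11:33 AM = 6 h 15 min; less 30 min break → 5 h 45 min
Thu: 9:15 AM–2:47 PM = 5 h 32 min; less 30 min break → 5 h 2 min
Fri: 7:56 AM–2:26 PM = 6 h 30 min; less 30 min break → 6 h 0 min
Sat: 7:52 AM–5:19 PM = 9 h 27 min; less 30 min break → 8 h 57 min
Total: 10 h 55 min + 6 h 34 min + 5 h 45 min + 5 h 2 min + 6 h 0 min + 8 h 57 min = 43 h 13 min.

43 h 13 min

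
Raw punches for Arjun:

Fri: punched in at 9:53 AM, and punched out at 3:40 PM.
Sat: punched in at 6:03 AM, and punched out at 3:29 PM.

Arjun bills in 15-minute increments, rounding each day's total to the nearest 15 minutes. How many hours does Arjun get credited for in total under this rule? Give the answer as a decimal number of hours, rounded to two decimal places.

15.25 hours

Fri: 9:53 AM–3:40 PM = 5 h 47 min → rounds to 5 h 45 min
Sat: 6:03 AM–3:29 PM = 9 h 26 min → rounds to 9 h 30 min
Total credited: 15 h 15 min.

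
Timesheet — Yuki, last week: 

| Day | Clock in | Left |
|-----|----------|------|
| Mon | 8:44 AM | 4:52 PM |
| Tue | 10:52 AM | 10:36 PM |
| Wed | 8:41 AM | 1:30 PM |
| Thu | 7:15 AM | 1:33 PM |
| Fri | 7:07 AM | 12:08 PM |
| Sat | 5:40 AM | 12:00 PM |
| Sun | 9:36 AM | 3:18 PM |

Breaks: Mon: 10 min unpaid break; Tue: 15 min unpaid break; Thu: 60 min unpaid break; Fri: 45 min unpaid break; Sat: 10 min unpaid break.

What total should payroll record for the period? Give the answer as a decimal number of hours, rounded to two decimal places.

45.70 hours

Mon: 8:44 AM–4:52 PM = 8 h 8 min; less 10 min break → 7 h 58 min
Tue: 10:52 AM–10:36 PM = 11 h 44 min; less 15 min break → 11 h 29 min
Wed: 8:41 AM–1:30 PM = 4 h 49 min
Thu: 7:15 AM–1:33 PM = 6 h 18 min; less 60 min break → 5 h 18 min
Fri: 7:07 AM–12:08 PM = 5 h 1 min; less 45 min break → 4 h 16 min
Sat: 5:40 AM–12:00 PM = 6 h 20 min; less 10 min break → 6 h 10 min
Sun: 9:36 AM–3:18 PM = 5 h 42 min
Total: 7 h 58 min + 11 h 29 min + 4 h 49 min + 5 h 18 min + 4 h 16 min + 6 h 10 min + 5 h 42 min = 45 h 42 min.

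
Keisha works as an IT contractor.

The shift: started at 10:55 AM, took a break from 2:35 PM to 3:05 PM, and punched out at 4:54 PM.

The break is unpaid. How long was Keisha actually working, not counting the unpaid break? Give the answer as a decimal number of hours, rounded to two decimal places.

5.48 hours

The shift: 10:55 AM–4:54 PM = 5 h 59 min; less 30 min break → 5 h 29 min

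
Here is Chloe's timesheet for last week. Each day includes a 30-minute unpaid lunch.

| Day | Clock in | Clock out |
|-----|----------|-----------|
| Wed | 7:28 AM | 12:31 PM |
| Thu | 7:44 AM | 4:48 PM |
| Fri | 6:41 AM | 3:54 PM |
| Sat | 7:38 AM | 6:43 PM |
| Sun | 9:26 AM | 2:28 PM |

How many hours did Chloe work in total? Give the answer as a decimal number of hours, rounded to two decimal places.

Wed: 7:28 AM–12:31 PM = 5 h 3 min; less 30 min break → 4 h 33 min
Thu: 7:44 AM–4:48 PM = 9 h 4 min; less 30 min break → 8 h 34 min
Fri: 6:41 AM–3:54 PM = 9 h 13 min; less 30 min break → 8 h 43 min
Sat: 7:38 AM–6:43 PM = 11 h 5 min; less 30 min break → 10 h 35 min
Sun: 9:26 AM–2:28 PM = 5 h 2 min; less 30 min break → 4 h 32 min
Total: 4 h 33 min + 8 h 34 min + 8 h 43 min + 10 h 35 min + 4 h 32 min = 36 h 57 min.

36.95 hours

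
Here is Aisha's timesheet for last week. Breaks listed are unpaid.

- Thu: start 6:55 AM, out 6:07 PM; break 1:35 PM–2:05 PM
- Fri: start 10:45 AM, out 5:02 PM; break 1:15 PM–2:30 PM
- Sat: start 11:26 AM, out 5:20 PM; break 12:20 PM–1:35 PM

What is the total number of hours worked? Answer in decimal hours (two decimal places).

Thu: 6:55 AM–6:07 PM = 11 h 12 min; less 30 min break → 10 h 42 min
Fri: 10:45 AM–5:02 PM = 6 h 17 min; less 75 min break → 5 h 2 min
Sat: 11:26 AM–5:20 PM = 5 h 54 min; less 75 min break → 4 h 39 min
Total: 10 h 42 min + 5 h 2 min + 4 h 39 min = 20 h 23 min.

20.38 hours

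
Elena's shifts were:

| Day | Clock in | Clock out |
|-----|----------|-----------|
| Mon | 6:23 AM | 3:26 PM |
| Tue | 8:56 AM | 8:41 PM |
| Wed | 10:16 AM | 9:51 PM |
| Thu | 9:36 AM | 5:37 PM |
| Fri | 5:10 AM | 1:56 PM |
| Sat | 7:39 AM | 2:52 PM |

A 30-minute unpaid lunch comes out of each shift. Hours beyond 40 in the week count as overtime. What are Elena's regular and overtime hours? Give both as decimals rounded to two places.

Mon: 6:23 AM–3:26 PM = 9 h 3 min; less 30 min break → 8 h 33 min
Tue: 8:56 AM–8:41 PM = 11 h 45 min; less 30 min break → 11 h 15 min
Wed: 10:16 AM–9:51 PM = 11 h 35 min; less 30 min break → 11 h 5 min
Thu: 9:36 AM–5:37 PM = 8 h 1 min; less 30 min break → 7 h 31 min
Fri: 5:10 AM–1:56 PM = 8 h 46 min; less 30 min break → 8 h 16 min
Sat: 7:39 AM–2:52 PM = 7 h 13 min; less 30 min break → 6 h 43 min
Total worked: 53 h 23 min = 53.38 h.
Threshold 40 h → overtime 13 h 23 min, regular 40 h 0 min.

Regular 40.00 hours, overtime 13.38 hours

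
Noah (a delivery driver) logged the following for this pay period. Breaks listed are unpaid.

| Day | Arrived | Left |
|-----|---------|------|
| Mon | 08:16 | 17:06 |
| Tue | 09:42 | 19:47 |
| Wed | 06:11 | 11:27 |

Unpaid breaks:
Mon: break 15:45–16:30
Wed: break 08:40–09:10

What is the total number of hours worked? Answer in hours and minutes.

Mon: 08:16–17:06 = 8 h 50 min; less 45 min break → 8 h 5 min
Tue: 09:42–19:47 = 10 h 5 min
Wed: 06:11–11:27 = 5 h 16 min; less 30 min break → 4 h 46 min
Total: 8 h 5 min + 10 h 5 min + 4 h 46 min = 22 h 56 min.

22 h 56 min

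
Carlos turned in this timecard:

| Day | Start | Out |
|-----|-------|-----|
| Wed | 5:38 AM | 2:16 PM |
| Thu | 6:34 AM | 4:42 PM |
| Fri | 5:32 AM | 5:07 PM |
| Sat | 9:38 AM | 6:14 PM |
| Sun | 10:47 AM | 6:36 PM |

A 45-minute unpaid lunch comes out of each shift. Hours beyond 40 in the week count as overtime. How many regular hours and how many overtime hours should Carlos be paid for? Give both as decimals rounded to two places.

Wed: 5:38 AM–2:16 PM = 8 h 38 min; less 45 min break → 7 h 53 min
Thu: 6:34 AM–4:42 PM = 10 h 8 min; less 45 min break → 9 h 23 min
Fri: 5:32 AM–5:07 PM = 11 h 35 min; less 45 min break → 10 h 50 min
Sat: 9:38 AM–6:14 PM = 8 h 36 min; less 45 min break → 7 h 51 min
Sun: 10:47 AM–6:36 PM = 7 h 49 min; less 45 min break → 7 h 4 min
Total worked: 43 h 1 min = 43.02 h.
Threshold 40 h → overtime 3 h 1 min, regular 40 h 0 min.

Regular 40.00 hours, overtime 3.02 hours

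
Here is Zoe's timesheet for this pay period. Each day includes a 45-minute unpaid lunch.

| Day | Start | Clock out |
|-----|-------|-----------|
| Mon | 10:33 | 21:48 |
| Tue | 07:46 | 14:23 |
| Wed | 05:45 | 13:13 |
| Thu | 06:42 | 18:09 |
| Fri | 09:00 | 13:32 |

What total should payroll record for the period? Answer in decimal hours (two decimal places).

Mon: 10:33–21:48 = 11 h 15 min; less 45 min break → 10 h 30 min
Tue: 07:46–14:23 = 6 h 37 min; less 45 min break → 5 h 52 min
Wed: 05:45–13:13 = 7 h 28 min; less 45 min break → 6 h 43 min
Thu: 06:42–18:09 = 11 h 27 min; less 45 min break → 10 h 42 min
Fri: 09:00–13:32 = 4 h 32 min; less 45 min break → 3 h 47 min
Total: 10 h 30 min + 5 h 52 min + 6 h 43 min + 10 h 42 min + 3 h 47 min = 37 h 34 min.

37.57 hours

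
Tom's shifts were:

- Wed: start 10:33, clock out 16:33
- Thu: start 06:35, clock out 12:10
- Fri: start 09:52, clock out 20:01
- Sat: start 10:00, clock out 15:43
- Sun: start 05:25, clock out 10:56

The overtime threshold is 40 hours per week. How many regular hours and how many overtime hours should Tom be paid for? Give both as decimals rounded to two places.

Wed: 10:33–16:33 = 6 h 0 min
Thu: 06:35–12:10 = 5 h 35 min
Fri: 09:52–20:01 = 10 h 9 min
Sat: 10:00–15:43 = 5 h 43 min
Sun: 05:25–10:56 = 5 h 31 min
Total worked: 32 h 58 min = 32.97 h.
Threshold 40 h → overtime 0 h 0 min, regular 32 h 58 min.

Regular 32.97 hours, overtime 0.00 hours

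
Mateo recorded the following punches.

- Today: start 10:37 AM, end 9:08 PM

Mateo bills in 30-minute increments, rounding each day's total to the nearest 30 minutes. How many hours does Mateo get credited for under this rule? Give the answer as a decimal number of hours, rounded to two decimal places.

Today: 10:37 AM–9:08 PM = 10 h 31 min → rounds to 10 h 30 min

10.50 hours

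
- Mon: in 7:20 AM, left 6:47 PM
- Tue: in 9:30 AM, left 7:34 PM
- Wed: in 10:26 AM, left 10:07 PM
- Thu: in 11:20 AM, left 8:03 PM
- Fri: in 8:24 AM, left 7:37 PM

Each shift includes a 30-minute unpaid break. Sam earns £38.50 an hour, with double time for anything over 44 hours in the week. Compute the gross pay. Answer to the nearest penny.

Mon: 7:20 AM–6:47 PM = 11 h 27 min; less 30 min break → 10 h 57 min
Tue: 9:30 AM–7:34 PM = 10 h 4 min; less 30 min break → 9 h 34 min
Wed: 10:26 AM–10:07 PM = 11 h 41 min; less 30 min break → 11 h 11 min
Thu: 11:20 AM–8:03 PM = 8 h 43 min; less 30 min break → 8 h 13 min
Fri: 8:24 AM–7:37 PM = 11 h 13 min; less 30 min break → 10 h 43 min
Total worked: 50 h 38 min = 3038 min.
Regular 44 h 0 min = 2640 min at £38.50/h; overtime 6 h 38 min = 398 min at £77.00/h.
Pay = (2640 × £38.50 + 398 × £77.00) ÷ 60 = £2204.77.

£2204.77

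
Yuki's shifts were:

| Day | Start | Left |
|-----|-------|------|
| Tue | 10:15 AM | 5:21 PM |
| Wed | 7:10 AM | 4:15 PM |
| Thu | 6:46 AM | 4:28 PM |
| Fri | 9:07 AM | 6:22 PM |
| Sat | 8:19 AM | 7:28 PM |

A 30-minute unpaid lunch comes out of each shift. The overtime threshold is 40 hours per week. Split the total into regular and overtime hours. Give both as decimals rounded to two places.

Tue: 10:15 AM–5:21 PM = 7 h 6 min; less 30 min break → 6 h 36 min
Wed: 7:10 AM–4:15 PM = 9 h 5 min; less 30 min break → 8 h 35 min
Thu: 6:46 AM–4:28 PM = 9 h 42 min; less 30 min break → 9 h 12 min
Fri: 9:07 AM–6:22 PM = 9 h 15 min; less 30 min break → 8 h 45 min
Sat: 8:19 AM–7:28 PM = 11 h 9 min; less 30 min break → 10 h 39 min
Total worked: 43 h 47 min = 43.78 h.
Threshold 40 h → overtime 3 h 47 min, regular 40 h 0 min.

Regular 40.00 hours, overtime 3.78 hours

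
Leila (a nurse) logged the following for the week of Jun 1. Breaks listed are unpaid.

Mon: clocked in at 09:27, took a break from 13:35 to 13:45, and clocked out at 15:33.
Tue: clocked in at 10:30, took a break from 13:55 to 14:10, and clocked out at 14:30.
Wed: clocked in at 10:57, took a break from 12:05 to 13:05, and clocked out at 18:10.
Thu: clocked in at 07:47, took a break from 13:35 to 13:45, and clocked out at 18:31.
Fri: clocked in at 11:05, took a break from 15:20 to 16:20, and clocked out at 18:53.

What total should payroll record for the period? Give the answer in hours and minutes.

Mon: 09:27–15:33 = 6 h 6 min; less 10 min break → 5 h 56 min
Tue: 10:30–14:30 = 4 h 0 min; less 15 min break → 3 h 45 min
Wed: 10:57–18:10 = 7 h 13 min; less 60 min break → 6 h 13 min
Thu: 07:47–18:31 = 10 h 44 min; less 10 min break → 10 h 34 min
Fri: 11:05–18:53 = 7 h 48 min; less 60 min break → 6 h 48 min
Total: 5 h 56 min + 3 h 45 min + 6 h 13 min + 10 h 34 min + 6 h 48 min = 33 h 16 min.

33 h 16 min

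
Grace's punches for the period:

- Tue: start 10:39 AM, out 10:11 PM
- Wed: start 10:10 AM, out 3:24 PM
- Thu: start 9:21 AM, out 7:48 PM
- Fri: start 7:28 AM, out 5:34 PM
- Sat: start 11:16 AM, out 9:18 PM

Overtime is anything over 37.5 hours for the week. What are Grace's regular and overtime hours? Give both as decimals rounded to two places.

Regular 37.50 hours, overtime 9.85 hours

Tue: 10:39 AM–10:11 PM = 11 h 32 min
Wed: 10:10 AM–3:24 PM = 5 h 14 min
Thu: 9:21 AM–7:48 PM = 10 h 27 min
Fri: 7:28 AM–5:34 PM = 10 h 6 min
Sat: 11:16 AM–9:18 PM = 10 h 2 min
Total worked: 47 h 21 min = 47.35 h.
Threshold 37.5 h → overtime 9 h 51 min, regular 37 h 30 min.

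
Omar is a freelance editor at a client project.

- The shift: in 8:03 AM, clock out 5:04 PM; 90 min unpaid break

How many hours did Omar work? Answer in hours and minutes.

The shift: 8:03 AM–5:04 PM = 9 h 1 min; less 90 min break → 7 h 31 min

7 h 31 min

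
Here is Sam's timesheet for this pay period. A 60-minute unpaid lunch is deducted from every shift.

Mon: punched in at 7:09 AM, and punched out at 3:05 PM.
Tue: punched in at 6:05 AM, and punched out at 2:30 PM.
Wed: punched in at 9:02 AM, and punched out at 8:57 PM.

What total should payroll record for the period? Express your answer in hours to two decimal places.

Mon: 7:09 AM–3:05 PM = 7 h 56 min; less 60 min break → 6 h 56 min
Tue: 6:05 AM–2:30 PM = 8 h 25 min; less 60 min break → 7 h 25 min
Wed: 9:02 AM–8:57 PM = 11 h 55 min; less 60 min break → 10 h 55 min
Total: 6 h 56 min + 7 h 25 min + 10 h 55 min = 25 h 16 min.

25.27 hours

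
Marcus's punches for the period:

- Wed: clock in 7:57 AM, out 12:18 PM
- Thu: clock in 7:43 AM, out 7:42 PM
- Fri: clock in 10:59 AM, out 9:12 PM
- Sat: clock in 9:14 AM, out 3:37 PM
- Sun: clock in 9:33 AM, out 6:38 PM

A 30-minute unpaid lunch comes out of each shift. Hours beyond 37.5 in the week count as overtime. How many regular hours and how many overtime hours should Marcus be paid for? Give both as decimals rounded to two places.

Wed: 7:57 AM–12:18 PM = 4 h 21 min; less 30 min break → 3 h 51 min
Thu: 7:43 AM–7:42 PM = 11 h 59 min; less 30 min break → 11 h 29 min
Fri: 10:59 AM–9:12 PM = 10 h 13 min; less 30 min break → 9 h 43 min
Sat: 9:14 AM–3:37 PM = 6 h 23 min; less 30 min break → 5 h 53 min
Sun: 9:33 AM–6:38 PM = 9 h 5 min; less 30 min break → 8 h 35 min
Total worked: 39 h 31 min = 39.52 h.
Threshold 37.5 h → overtime 2 h 1 min, regular 37 h 30 min.

Regular 37.50 hours, overtime 2.02 hours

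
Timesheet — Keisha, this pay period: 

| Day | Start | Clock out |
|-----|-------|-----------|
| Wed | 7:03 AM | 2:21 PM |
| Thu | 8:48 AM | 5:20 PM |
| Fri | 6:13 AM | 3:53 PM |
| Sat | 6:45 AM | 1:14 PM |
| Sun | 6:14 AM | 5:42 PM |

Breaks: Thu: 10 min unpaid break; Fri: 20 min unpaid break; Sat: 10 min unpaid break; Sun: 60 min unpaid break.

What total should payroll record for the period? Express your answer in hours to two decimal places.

41.78 hours

Wed: 7:03 AM–2:21 PM = 7 h 18 min
Thu: 8:48 AM–5:20 PM = 8 h 32 min; less 10 min break → 8 h 22 min
Fri: 6:13 AM–3:53 PM = 9 h 40 min; less 20 min break → 9 h 20 min
Sat: 6:45 AM–1:14 PM = 6 h 29 min; less 10 min break → 6 h 19 min
Sun: 6:14 AM–5:42 PM = 11 h 28 min; less 60 min break → 10 h 28 min
Total: 7 h 18 min + 8 h 22 min + 9 h 20 min + 6 h 19 min + 10 h 28 min = 41 h 47 min.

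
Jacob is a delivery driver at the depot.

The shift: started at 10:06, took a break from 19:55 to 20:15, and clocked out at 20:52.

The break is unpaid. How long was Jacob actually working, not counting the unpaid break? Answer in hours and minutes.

10 h 26 min

The shift: 10:06–20:52 = 10 h 46 min; less 20 min break → 10 h 26 min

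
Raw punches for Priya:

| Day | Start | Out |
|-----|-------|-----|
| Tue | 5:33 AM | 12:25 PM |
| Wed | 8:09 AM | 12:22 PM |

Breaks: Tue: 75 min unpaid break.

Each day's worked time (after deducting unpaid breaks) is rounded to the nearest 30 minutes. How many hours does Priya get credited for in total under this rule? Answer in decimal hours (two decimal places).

9.50 hours

Tue: 5:33 AM–12:25 PM = 6 h 52 min − 75 min = 5 h 37 min → rounds to 5 h 30 min
Wed: 8:09 AM–12:22 PM = 4 h 13 min → rounds to 4 h 0 min
Total credited: 9 h 30 min.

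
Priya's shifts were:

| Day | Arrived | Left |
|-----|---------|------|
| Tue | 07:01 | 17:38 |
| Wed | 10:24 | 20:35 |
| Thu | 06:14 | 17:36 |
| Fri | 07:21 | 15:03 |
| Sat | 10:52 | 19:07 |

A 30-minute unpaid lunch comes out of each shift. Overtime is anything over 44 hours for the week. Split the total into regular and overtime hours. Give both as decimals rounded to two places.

Regular 44.00 hours, overtime 1.62 hours

Tue: 07:01–17:38 = 10 h 37 min; less 30 min break → 10 h 7 min
Wed: 10:24–20:35 = 10 h 11 min; less 30 min break → 9 h 41 min
Thu: 06:14–17:36 = 11 h 22 min; less 30 min break → 10 h 52 min
Fri: 07:21–15:03 = 7 h 42 min; less 30 min break → 7 h 12 min
Sat: 10:52–19:07 = 8 h 15 min; less 30 min break → 7 h 45 min
Total worked: 45 h 37 min = 45.62 h.
Threshold 44 h → overtime 1 h 37 min, regular 44 h 0 min.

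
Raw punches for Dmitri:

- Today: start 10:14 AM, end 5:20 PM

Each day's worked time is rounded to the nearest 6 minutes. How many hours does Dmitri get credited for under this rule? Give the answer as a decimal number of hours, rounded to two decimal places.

7.10 hours

Today: 10:14 AM–5:20 PM = 7 h 6 min → rounds to 7 h 6 min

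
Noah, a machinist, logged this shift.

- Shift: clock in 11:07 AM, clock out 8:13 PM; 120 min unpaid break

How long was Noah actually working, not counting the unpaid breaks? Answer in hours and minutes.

Shift: 11:07 AM–8:13 PM = 9 h 6 min; less 120 min break → 7 h 6 min

7 h 6 min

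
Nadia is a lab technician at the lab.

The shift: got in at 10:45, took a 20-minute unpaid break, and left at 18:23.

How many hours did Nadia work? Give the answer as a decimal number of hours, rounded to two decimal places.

7.30 hours

The shift: 10:45–18:23 = 7 h 38 min; less 20 min break → 7 h 18 min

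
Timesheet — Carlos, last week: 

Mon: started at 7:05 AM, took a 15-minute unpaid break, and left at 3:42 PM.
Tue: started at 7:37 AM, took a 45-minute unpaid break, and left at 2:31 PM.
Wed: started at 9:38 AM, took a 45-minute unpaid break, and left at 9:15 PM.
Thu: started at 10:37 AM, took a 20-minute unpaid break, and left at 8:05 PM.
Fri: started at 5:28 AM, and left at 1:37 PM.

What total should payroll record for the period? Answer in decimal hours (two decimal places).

42.67 hours

Mon: 7:05 AM–3:42 PM = 8 h 37 min; less 15 min break → 8 h 22 min
Tue: 7:37 AM–2:31 PM = 6 h 54 min; less 45 min break → 6 h 9 min
Wed: 9:38 AM–9:15 PM = 11 h 37 min; less 45 min break → 10 h 52 min
Thu: 10:37 AM–8:05 PM = 9 h 28 min; less 20 min break → 9 h 8 min
Fri: 5:28 AM–1:37 PM = 8 h 9 min
Total: 8 h 22 min + 6 h 9 min + 10 h 52 min + 9 h 8 min + 8 h 9 min = 42 h 40 min.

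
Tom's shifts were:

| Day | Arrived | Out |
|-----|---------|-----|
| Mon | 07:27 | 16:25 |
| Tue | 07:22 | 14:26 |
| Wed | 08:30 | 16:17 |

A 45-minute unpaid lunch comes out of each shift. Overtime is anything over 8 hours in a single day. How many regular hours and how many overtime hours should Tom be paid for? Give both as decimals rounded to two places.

Mon: 07:27–16:25 = 8 h 58 min; less 45 min break → 8 h 13 min
Tue: 07:22–14:26 = 7 h 4 min; less 45 min break → 6 h 19 min
Wed: 08:30–16:17 = 7 h 47 min; less 45 min break → 7 h 2 min
Mon reg 8 h 0 min / OT 0 h 13 min; Tue reg 6 h 19 min / OT 0 h 0 min; Wed reg 7 h 2 min / OT 0 h 0 min.
Totals: regular 21 h 21 min, overtime 0 h 13 min.

Regular 21.35 hours, overtime 0.22 hours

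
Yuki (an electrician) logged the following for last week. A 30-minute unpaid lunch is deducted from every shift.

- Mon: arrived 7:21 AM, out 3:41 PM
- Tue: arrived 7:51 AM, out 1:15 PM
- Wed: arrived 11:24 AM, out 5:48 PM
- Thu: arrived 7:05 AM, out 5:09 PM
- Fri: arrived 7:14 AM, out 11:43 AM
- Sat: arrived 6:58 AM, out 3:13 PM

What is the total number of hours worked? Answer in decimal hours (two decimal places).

39.93 hours

Mon: 7:21 AM–3:41 PM = 8 h 20 min; less 30 min break → 7 h 50 min
Tue: 7:51 AM–1:15 PM = 5 h 24 min; less 30 min break → 4 h 54 min
Wed: 11:24 AM–5:48 PM = 6 h 24 min; less 30 min break → 5 h 54 min
Thu: 7:05 AM–5:09 PM = 10 h 4 min; less 30 min break → 9 h 34 min
Fri: 7:14 AM–11:43 AM = 4 h 29 min; less 30 min break → 3 h 59 min
Sat: 6:58 AM–3:13 PM = 8 h 15 min; less 30 min break → 7 h 45 min
Total: 7 h 50 min + 4 h 54 min + 5 h 54 min + 9 h 34 min + 3 h 59 min + 7 h 45 min = 39 h 56 min.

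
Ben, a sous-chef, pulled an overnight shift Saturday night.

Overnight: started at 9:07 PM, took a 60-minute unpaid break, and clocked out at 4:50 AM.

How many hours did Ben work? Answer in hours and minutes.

Overnight: 9:07 PM → midnight = 2 h 53 min; midnight → 4:50 AM = 4 h 50 min; span 7 h 43 min; less 60 min break → 6 h 43 min

6 h 43 min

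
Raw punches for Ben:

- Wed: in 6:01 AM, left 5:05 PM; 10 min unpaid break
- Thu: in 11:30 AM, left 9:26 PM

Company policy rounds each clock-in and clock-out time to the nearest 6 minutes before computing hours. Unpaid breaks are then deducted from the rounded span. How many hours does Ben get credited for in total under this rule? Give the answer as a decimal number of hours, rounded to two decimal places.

20.83 hours

Wed: in 6:01 AM→6:00 AM, out 5:05 PM→5:06 PM; 11 h 6 min − 10 min = 10 h 56 min
Thu: in 11:30 AM→11:30 AM, out 9:26 PM→9:24 PM; 9 h 54 min
Total credited: 20 h 50 min.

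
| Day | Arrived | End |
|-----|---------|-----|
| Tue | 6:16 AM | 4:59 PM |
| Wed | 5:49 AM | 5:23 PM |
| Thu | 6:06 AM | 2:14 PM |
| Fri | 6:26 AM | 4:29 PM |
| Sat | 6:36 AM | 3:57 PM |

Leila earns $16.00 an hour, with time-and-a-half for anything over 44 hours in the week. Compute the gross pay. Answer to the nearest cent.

Tue: 6:16 AM–4:59 PM = 10 h 43 min
Wed: 5:49 AM–5:23 PM = 11 h 34 min
Thu: 6:06 AM–2:14 PM = 8 h 8 min
Fri: 6:26 AM–4:29 PM = 10 h 3 min
Sat: 6:36 AM–3:57 PM = 9 h 21 min
Total worked: 49 h 49 min = 2989 min.
Regular 44 h 0 min = 2640 min at $16.00/h; overtime 5 h 49 min = 349 min at $24.00/h.
Pay = (2640 × $16.00 + 349 × $24.00) ÷ 60 = $843.60.

$843.60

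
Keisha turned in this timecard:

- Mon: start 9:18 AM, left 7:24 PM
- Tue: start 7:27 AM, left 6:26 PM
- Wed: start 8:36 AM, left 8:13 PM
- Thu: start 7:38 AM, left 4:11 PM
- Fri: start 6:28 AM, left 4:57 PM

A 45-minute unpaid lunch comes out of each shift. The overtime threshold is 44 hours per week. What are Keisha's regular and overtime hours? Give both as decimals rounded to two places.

Mon: 9:18 AM–7:24 PM = 10 h 6 min; less 45 min break → 9 h 21 min
Tue: 7:27 AM–6:26 PM = 10 h 59 min; less 45 min break → 10 h 14 min
Wed: 8:36 AM–8:13 PM = 11 h 37 min; less 45 min break → 10 h 52 min
Thu: 7:38 AM–4:11 PM = 8 h 33 min; less 45 min break → 7 h 48 min
Fri: 6:28 AM–4:57 PM = 10 h 29 min; less 45 min break → 9 h 44 min
Total worked: 47 h 59 min = 47.98 h.
Threshold 44 h → overtime 3 h 59 min, regular 44 h 0 min.

Regular 44.00 hours, overtime 3.98 hours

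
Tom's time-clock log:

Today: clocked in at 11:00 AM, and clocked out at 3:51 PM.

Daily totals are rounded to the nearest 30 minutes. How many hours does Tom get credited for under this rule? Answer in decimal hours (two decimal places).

5.00 hours

Today: 11:00 AM–3:51 PM = 4 h 51 min → rounds to 5 h 0 min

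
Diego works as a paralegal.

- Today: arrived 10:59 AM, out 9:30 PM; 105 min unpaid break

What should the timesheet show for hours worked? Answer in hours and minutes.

Today: 10:59 AM–9:30 PM = 10 h 31 min; less 105 min break → 8 h 46 min

8 h 46 min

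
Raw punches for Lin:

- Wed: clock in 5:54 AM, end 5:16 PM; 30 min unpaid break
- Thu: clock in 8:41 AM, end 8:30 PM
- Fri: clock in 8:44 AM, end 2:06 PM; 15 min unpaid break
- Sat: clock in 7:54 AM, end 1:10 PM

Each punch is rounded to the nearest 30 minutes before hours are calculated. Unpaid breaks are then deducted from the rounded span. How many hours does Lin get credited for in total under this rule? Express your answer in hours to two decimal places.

Wed: in 5:54 AM→6:00 AM, out 5:16 PM→5:30 PM; 11 h 30 min − 30 min = 11 h 0 min
Thu: in 8:41 AM→8:30 AM, out 8:30 PM→8:30 PM; 12 h 0 min
Fri: in 8:44 AM→8:30 AM, out 2:06 PM→2:00 PM; 5 h 30 min − 15 min = 5 h 15 min
Sat: in 7:54 AM→8:00 AM, out 1:10 PM→1:00 PM; 5 h 0 min
Total credited: 33 h 15 min.

33.25 hours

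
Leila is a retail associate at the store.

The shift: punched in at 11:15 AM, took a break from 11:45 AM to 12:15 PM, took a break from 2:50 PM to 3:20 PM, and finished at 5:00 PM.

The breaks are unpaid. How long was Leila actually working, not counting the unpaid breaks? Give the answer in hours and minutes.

4 h 45 min

The shift: 11:15 AM–5:00 PM = 5 h 45 min; less 60 min break → 4 h 45 min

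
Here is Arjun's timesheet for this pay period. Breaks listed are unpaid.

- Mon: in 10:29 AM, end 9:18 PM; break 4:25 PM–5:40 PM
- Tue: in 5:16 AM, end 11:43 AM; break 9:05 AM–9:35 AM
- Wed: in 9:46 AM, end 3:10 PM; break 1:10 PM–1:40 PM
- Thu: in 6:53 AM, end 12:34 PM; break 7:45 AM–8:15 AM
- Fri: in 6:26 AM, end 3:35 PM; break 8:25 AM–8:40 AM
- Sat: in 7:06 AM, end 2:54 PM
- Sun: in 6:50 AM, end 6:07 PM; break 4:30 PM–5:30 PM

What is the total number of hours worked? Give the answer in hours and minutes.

52 h 35 min

Mon: 10:29 AM–9:18 PM = 10 h 49 min; less 75 min break → 9 h 34 min
Tue: 5:16 AM–11:43 AM = 6 h 27 min; less 30 min break → 5 h 57 min
Wed: 9:46 AM–3:10 PM = 5 h 24 min; less 30 min break → 4 h 54 min
Thu: 6:53 AM–12:34 PM = 5 h 41 min; less 30 min break → 5 h 11 min
Fri: 6:26 AM–3:35 PM = 9 h 9 min; less 15 min break → 8 h 54 min
Sat: 7:06 AM–2:54 PM = 7 h 48 min
Sun: 6:50 AM–6:07 PM = 11 h 17 min; less 60 min break → 10 h 17 min
Total: 9 h 34 min + 5 h 57 min + 4 h 54 min + 5 h 11 min + 8 h 54 min + 7 h 48 min + 10 h 17 min = 52 h 35 min.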